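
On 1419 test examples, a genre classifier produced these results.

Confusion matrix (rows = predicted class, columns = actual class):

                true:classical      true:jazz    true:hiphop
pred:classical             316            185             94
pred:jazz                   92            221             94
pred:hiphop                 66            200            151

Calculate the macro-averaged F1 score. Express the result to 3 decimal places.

Per-class F1 score (2·TP/(2·TP+FP+FN)):
  classical: TP=316, FP=185+94=279, FN=92+66=158 → 632/1069 = 0.5912
  jazz: TP=221, FP=92+94=186, FN=185+200=385 → 442/1013 = 0.4363
  hiphop: TP=151, FP=66+200=266, FN=94+94=188 → 302/756 = 0.3995
Macro-F1 score = mean = (0.5912 + 0.4363 + 0.3995) / 3 = 0.476

0.476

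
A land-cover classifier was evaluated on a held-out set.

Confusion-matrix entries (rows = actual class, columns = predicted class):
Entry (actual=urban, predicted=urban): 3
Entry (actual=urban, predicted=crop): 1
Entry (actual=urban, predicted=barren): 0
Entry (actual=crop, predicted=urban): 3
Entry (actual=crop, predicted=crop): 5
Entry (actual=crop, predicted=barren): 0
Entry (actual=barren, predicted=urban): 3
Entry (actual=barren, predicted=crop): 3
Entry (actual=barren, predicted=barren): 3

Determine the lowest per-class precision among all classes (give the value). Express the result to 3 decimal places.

0.333

Per-class precision (TP/(TP+FP)):
  urban: TP=3, FP=3+3=6 → 3/9 = 0.3333
  crop: TP=5, FP=1+3=4 → 5/9 = 0.5556
  barren: TP=3, FP=0+0=0 → 3/3 = 1.0000
Lowest is class 'urban' with precision = 0.333.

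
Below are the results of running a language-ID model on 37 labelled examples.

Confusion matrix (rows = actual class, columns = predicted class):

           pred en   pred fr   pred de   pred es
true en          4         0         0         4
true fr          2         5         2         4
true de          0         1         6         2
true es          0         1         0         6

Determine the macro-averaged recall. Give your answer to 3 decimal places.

Per-class recall (TP/(TP+FN)):
  en: TP=4, FN=0+0+4=4 → 4/8 = 0.5000
  fr: TP=5, FN=2+2+4=8 → 5/13 = 0.3846
  de: TP=6, FN=0+1+2=3 → 6/9 = 0.6667
  es: TP=6, FN=0+1+0=1 → 6/7 = 0.8571
Macro-recall = mean = (0.5000 + 0.3846 + 0.6667 + 0.8571) / 4 = 0.602

0.602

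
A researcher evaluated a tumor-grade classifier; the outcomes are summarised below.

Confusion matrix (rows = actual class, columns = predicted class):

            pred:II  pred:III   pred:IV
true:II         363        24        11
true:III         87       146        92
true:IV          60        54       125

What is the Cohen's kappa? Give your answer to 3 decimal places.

0.470

Observed agreement pₒ = trace/N = 634/962 = 0.6590
Expected agreement pₑ = Σ (rowᵢ·colᵢ)/N² = (398·510 + 325·224 + 239·228)/962² = 0.3569
κ = (pₒ − pₑ)/(1 − pₑ) = (0.6590 − 0.3569)/(1 − 0.3569) = 0.470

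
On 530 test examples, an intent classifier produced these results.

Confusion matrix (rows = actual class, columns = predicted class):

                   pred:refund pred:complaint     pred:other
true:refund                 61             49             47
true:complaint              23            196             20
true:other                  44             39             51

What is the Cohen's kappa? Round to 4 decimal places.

0.3357

Observed agreement pₒ = trace/N = 308/530 = 0.58113
Expected agreement pₑ = Σ (rowᵢ·colᵢ)/N² = (157·128 + 239·284 + 134·118)/530² = 0.36947
κ = (pₒ − pₑ)/(1 − pₑ) = (0.58113 − 0.36947)/(1 − 0.36947) = 0.3357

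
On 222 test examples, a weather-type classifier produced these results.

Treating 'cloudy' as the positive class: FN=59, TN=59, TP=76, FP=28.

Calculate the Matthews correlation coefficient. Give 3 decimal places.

MCC = (TP·TN − FP·FN) / √((TP+FP)(TP+FN)(TN+FP)(TN+FN))
Numerator = 76·59 − 28·59 = 2832
Denominator = √(104·135·87·118) = √144134640 = 12005.6087
MCC = 2832 / 12005.6087 = 0.236

0.236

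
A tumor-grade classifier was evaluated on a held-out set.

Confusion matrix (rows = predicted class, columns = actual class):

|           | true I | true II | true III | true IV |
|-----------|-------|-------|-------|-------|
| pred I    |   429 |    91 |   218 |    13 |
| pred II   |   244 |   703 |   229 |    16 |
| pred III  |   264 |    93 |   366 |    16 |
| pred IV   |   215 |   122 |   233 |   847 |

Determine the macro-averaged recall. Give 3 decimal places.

Per-class recall (TP/(TP+FN)):
  I: TP=429, FN=244+264+215=723 → 429/1152 = 0.3724
  II: TP=703, FN=91+93+122=306 → 703/1009 = 0.6967
  III: TP=366, FN=218+229+233=680 → 366/1046 = 0.3499
  IV: TP=847, FN=13+16+16=45 → 847/892 = 0.9496
Macro-recall = mean = (0.3724 + 0.6967 + 0.3499 + 0.9496) / 4 = 0.592

0.592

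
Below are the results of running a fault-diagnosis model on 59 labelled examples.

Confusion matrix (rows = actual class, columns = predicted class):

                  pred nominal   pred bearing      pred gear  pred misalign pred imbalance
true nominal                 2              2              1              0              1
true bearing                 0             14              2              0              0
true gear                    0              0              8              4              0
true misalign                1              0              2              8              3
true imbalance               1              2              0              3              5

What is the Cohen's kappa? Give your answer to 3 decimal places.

0.520

Observed agreement pₒ = trace/N = 37/59 = 0.6271
Expected agreement pₑ = Σ (rowᵢ·colᵢ)/N² = (6·4 + 16·18 + 12·13 + 14·15 + 11·9)/59² = 0.2232
κ = (pₒ − pₑ)/(1 − pₑ) = (0.6271 − 0.2232)/(1 − 0.2232) = 0.520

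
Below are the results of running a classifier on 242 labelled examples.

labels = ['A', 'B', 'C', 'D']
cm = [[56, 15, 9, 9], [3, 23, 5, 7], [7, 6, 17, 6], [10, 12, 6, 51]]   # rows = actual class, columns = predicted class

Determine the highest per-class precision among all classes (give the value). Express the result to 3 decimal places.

Per-class precision (TP/(TP+FP)):
  A: TP=56, FP=3+7+10=20 → 56/76 = 0.7368
  B: TP=23, FP=15+6+12=33 → 23/56 = 0.4107
  C: TP=17, FP=9+5+6=20 → 17/37 = 0.4595
  D: TP=51, FP=9+7+6=22 → 51/73 = 0.6986
Highest is class 'A' with precision = 0.737.

0.737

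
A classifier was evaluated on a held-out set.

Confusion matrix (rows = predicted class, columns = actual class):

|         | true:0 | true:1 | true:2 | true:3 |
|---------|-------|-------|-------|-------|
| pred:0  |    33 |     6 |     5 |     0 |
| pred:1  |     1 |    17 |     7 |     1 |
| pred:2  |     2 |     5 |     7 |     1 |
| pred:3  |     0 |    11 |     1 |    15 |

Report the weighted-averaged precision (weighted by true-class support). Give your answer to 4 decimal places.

0.6364

Per-class precision (TP/(TP+FP)):
  0: TP=33, FP=6+5+0=11 → 33/44 = 0.75000
  1: TP=17, FP=1+7+1=9 → 17/26 = 0.65385
  2: TP=7, FP=2+5+1=8 → 7/15 = 0.46667
  3: TP=15, FP=0+11+1=12 → 15/27 = 0.55556
Weighted-precision = Σ (supportᵢ/N)·precisionᵢ with N=112: (36/112)·0.75000 + (39/112)·0.65385 + (20/112)·0.46667 + (17/112)·0.55556 = 0.6364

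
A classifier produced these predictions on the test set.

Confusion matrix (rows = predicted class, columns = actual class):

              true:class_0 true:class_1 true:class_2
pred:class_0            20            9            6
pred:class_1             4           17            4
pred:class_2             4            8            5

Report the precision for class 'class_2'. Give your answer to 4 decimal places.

0.2941

One-vs-rest for 'class_2': TP = diagonal; FP = other classes predicted 'class_2'; FN = 'class_2' predicted as other.
precision = TP/(TP+FP).
class_2: TP=5, FP=4+8=12 → 5/17 = 0.29412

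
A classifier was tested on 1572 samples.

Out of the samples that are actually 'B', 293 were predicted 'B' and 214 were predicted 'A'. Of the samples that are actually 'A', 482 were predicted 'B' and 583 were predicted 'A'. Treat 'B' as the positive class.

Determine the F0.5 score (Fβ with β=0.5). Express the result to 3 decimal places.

0.406

Fβ = (1+β²)·TP / ((1+β²)·TP + β²·FN + FP), with β²=1/4
= 1.25·293 / (1.25·293 + 0.25·214 + 482) = 0.406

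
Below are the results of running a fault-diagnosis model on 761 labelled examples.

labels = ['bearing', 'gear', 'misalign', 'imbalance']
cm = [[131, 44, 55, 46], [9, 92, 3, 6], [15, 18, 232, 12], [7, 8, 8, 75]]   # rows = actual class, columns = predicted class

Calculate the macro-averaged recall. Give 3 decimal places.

Per-class recall (TP/(TP+FN)):
  bearing: TP=131, FN=44+55+46=145 → 131/276 = 0.4746
  gear: TP=92, FN=9+3+6=18 → 92/110 = 0.8364
  misalign: TP=232, FN=15+18+12=45 → 232/277 = 0.8375
  imbalance: TP=75, FN=7+8+8=23 → 75/98 = 0.7653
Macro-recall = mean = (0.4746 + 0.8364 + 0.8375 + 0.7653) / 4 = 0.728

0.728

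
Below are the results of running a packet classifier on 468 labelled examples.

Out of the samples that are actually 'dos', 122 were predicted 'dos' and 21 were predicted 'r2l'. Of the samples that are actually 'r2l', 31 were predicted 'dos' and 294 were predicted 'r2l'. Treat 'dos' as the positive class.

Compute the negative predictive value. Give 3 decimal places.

NPV = TN/(TN+FN) = 294/(294+21) = 0.933

0.933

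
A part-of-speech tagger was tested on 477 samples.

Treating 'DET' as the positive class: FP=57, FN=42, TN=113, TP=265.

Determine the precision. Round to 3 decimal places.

0.823

Precision = TP/(TP+FP) = 265/(265+57) = 265/322 = 0.823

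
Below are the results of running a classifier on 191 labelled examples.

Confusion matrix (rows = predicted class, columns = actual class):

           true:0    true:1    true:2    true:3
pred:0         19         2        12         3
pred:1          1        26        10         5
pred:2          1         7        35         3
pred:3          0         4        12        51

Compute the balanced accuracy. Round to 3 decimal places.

0.725

Balanced accuracy = mean of per-class recall.
  0: recall = 19/21 = 0.9048
  1: recall = 26/39 = 0.6667
  2: recall = 35/69 = 0.5072
  3: recall = 51/62 = 0.8226
Mean = (0.9048 + 0.6667 + 0.5072 + 0.8226) / 4 = 0.725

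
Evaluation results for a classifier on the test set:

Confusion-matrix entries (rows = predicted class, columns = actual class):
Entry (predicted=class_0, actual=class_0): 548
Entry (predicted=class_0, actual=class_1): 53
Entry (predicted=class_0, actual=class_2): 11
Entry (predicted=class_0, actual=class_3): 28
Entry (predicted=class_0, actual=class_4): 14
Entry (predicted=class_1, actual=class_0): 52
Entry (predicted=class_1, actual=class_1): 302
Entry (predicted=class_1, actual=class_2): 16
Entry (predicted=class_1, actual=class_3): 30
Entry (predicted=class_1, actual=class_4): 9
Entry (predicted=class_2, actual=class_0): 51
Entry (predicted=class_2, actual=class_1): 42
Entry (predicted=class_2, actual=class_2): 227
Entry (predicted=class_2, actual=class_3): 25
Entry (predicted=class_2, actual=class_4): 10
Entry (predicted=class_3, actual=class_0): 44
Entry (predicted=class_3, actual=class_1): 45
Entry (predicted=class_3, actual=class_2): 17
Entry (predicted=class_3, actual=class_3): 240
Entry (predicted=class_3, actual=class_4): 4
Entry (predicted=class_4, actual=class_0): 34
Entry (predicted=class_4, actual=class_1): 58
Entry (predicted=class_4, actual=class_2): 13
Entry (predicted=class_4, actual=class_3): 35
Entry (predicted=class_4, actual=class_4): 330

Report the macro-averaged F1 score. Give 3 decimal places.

0.727

Per-class F1 score (2·TP/(2·TP+FP+FN)):
  class_0: TP=548, FP=53+11+28+14=106, FN=52+51+44+34=181 → 1096/1383 = 0.7925
  class_1: TP=302, FP=52+16+30+9=107, FN=53+42+45+58=198 → 604/909 = 0.6645
  class_2: TP=227, FP=51+42+25+10=128, FN=11+16+17+13=57 → 454/639 = 0.7105
  class_3: TP=240, FP=44+45+17+4=110, FN=28+30+25+35=118 → 480/708 = 0.6780
  class_4: TP=330, FP=34+58+13+35=140, FN=14+9+10+4=37 → 660/837 = 0.7885
Macro-F1 score = mean = (0.7925 + 0.6645 + 0.7105 + 0.6780 + 0.7885) / 5 = 0.727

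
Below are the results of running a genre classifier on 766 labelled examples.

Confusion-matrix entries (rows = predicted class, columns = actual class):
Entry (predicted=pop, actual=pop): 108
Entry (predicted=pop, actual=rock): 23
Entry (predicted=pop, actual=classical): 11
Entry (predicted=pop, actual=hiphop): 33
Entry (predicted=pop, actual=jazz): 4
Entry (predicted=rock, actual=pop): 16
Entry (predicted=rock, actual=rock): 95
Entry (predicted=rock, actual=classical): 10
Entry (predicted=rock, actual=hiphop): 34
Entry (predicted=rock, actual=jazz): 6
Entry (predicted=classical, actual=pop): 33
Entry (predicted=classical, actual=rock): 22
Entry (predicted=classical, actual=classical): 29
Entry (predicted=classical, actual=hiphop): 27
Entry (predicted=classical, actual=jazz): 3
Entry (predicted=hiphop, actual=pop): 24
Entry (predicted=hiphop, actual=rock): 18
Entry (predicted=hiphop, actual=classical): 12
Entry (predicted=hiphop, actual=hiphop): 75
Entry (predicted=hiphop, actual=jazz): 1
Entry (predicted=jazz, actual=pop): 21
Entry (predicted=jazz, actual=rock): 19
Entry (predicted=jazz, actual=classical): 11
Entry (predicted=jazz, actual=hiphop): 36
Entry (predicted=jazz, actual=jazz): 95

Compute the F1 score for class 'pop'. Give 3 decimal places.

0.567

Take TP from the diagonal, FP from the rest of the 'pop' prediction marginal, FN from the rest of the 'pop' actual marginal.
F1 score = 2·TP/(2·TP+FP+FN).
pop: TP=108, FP=23+11+33+4=71, FN=16+33+24+21=94 → 216/381 = 0.5669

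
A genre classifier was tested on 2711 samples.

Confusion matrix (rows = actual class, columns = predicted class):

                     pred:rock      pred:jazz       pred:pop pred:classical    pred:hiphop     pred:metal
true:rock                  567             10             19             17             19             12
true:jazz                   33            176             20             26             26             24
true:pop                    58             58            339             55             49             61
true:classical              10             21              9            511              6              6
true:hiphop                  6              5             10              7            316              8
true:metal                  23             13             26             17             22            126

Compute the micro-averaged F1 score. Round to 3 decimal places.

0.751

Micro-averaging pools counts across classes: ΣTP=2035, ΣFP=676, ΣFN=676.
Micro-F1 score = 2·TP/(2·TP+FP+FN) on pooled counts = 0.751 (equals overall accuracy in single-label multiclass).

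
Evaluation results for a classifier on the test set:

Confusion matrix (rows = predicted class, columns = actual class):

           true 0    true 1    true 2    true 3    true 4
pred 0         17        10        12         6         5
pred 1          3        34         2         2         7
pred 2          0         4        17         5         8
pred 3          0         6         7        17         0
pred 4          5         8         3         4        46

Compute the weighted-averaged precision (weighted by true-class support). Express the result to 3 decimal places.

Per-class precision (TP/(TP+FP)):
  0: TP=17, FP=10+12+6+5=33 → 17/50 = 0.3400
  1: TP=34, FP=3+2+2+7=14 → 34/48 = 0.7083
  2: TP=17, FP=0+4+5+8=17 → 17/34 = 0.5000
  3: TP=17, FP=0+6+7+0=13 → 17/30 = 0.5667
  4: TP=46, FP=5+8+3+4=20 → 46/66 = 0.6970
Weighted-precision = Σ (supportᵢ/N)·precisionᵢ with N=228: (25/228)·0.3400 + (62/228)·0.7083 + (41/228)·0.5000 + (34/228)·0.5667 + (66/228)·0.6970 = 0.606

0.606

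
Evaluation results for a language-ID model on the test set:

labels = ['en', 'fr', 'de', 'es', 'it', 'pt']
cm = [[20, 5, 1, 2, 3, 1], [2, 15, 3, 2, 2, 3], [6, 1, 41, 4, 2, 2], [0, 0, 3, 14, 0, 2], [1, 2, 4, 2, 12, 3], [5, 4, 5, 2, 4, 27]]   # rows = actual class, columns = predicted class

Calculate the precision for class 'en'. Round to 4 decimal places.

0.5882

One-vs-rest for 'en': TP = diagonal; FP = other classes predicted 'en'; FN = 'en' predicted as other.
precision = TP/(TP+FP).
en: TP=20, FP=2+6+0+1+5=14 → 20/34 = 0.58824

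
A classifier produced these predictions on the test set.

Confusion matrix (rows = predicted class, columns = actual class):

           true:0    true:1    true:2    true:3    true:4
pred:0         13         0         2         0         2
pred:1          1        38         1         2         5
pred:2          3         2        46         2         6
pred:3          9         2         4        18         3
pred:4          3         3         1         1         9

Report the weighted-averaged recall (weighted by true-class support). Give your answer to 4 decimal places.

0.7045

Per-class recall (TP/(TP+FN)):
  0: TP=13, FN=1+3+9+3=16 → 13/29 = 0.44828
  1: TP=38, FN=0+2+2+3=7 → 38/45 = 0.84444
  2: TP=46, FN=2+1+4+1=8 → 46/54 = 0.85185
  3: TP=18, FN=0+2+2+1=5 → 18/23 = 0.78261
  4: TP=9, FN=2+5+6+3=16 → 9/25 = 0.36000
Weighted-recall = Σ (supportᵢ/N)·recallᵢ with N=176: (29/176)·0.44828 + (45/176)·0.84444 + (54/176)·0.85185 + (23/176)·0.78261 + (25/176)·0.36000 = 0.7045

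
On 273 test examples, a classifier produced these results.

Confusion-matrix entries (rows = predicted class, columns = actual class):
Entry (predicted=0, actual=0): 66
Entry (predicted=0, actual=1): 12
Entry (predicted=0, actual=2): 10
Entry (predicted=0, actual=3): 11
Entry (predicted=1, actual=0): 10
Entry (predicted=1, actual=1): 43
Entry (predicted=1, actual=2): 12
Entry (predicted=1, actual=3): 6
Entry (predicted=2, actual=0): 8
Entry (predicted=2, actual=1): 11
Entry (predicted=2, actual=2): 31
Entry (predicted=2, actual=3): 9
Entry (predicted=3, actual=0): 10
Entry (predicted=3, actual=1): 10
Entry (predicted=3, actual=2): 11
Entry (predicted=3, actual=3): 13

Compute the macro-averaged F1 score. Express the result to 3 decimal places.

0.522

Per-class F1 score (2·TP/(2·TP+FP+FN)):
  0: TP=66, FP=12+10+11=33, FN=10+8+10=28 → 132/193 = 0.6839
  1: TP=43, FP=10+12+6=28, FN=12+11+10=33 → 86/147 = 0.5850
  2: TP=31, FP=8+11+9=28, FN=10+12+11=33 → 62/123 = 0.5041
  3: TP=13, FP=10+10+11=31, FN=11+6+9=26 → 26/83 = 0.3133
Macro-F1 score = mean = (0.6839 + 0.5850 + 0.5041 + 0.3133) / 4 = 0.522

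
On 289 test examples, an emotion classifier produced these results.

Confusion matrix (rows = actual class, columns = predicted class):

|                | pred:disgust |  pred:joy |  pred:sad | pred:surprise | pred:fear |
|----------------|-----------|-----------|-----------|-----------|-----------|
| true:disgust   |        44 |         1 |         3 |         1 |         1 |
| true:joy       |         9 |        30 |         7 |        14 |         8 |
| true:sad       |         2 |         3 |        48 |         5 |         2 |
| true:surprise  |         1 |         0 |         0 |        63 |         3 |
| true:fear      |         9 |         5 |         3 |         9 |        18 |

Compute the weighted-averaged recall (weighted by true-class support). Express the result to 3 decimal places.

0.702

Per-class recall (TP/(TP+FN)):
  disgust: TP=44, FN=1+3+1+1=6 → 44/50 = 0.8800
  joy: TP=30, FN=9+7+14+8=38 → 30/68 = 0.4412
  sad: TP=48, FN=2+3+5+2=12 → 48/60 = 0.8000
  surprise: TP=63, FN=1+0+0+3=4 → 63/67 = 0.9403
  fear: TP=18, FN=9+5+3+9=26 → 18/44 = 0.4091
Weighted-recall = Σ (supportᵢ/N)·recallᵢ with N=289: (50/289)·0.8800 + (68/289)·0.4412 + (60/289)·0.8000 + (67/289)·0.9403 + (44/289)·0.4091 = 0.702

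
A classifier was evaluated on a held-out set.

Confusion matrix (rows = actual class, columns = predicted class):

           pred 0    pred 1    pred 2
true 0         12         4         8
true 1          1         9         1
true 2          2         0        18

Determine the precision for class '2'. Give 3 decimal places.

Treat '2' as positive and all other classes as negative.
precision = TP/(TP+FP).
2: TP=18, FP=8+1=9 → 18/27 = 0.6667

0.667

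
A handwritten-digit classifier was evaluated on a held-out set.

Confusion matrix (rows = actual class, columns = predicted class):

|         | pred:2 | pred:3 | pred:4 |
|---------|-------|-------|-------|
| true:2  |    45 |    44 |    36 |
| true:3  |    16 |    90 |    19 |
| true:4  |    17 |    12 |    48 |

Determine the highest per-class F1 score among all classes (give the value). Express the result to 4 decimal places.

0.6642

Per-class F1 score (2·TP/(2·TP+FP+FN)):
  2: TP=45, FP=16+17=33, FN=44+36=80 → 90/203 = 0.44335
  3: TP=90, FP=44+12=56, FN=16+19=35 → 180/271 = 0.66421
  4: TP=48, FP=36+19=55, FN=17+12=29 → 96/180 = 0.53333
Highest is class '3' with F1 score = 0.6642.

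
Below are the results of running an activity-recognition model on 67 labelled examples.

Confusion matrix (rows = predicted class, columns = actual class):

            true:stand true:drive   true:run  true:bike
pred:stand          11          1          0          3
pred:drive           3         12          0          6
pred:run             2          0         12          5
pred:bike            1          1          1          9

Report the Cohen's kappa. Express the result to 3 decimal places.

0.549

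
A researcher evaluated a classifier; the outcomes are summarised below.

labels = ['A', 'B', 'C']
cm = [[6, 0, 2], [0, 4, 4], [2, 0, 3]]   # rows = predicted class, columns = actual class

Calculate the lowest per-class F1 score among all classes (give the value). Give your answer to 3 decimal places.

Per-class F1 score (2·TP/(2·TP+FP+FN)):
  A: TP=6, FP=0+2=2, FN=0+2=2 → 12/16 = 0.7500
  B: TP=4, FP=0+4=4, FN=0+0=0 → 8/12 = 0.6667
  C: TP=3, FP=2+0=2, FN=2+4=6 → 6/14 = 0.4286
Lowest is class 'C' with F1 score = 0.429.

0.429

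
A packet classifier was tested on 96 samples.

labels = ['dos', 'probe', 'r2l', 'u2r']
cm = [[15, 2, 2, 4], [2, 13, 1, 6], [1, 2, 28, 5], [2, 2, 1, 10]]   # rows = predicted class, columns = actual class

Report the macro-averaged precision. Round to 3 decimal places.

Per-class precision (TP/(TP+FP)):
  dos: TP=15, FP=2+2+4=8 → 15/23 = 0.6522
  probe: TP=13, FP=2+1+6=9 → 13/22 = 0.5909
  r2l: TP=28, FP=1+2+5=8 → 28/36 = 0.7778
  u2r: TP=10, FP=2+2+1=5 → 10/15 = 0.6667
Macro-precision = mean = (0.6522 + 0.5909 + 0.7778 + 0.6667) / 4 = 0.672

0.672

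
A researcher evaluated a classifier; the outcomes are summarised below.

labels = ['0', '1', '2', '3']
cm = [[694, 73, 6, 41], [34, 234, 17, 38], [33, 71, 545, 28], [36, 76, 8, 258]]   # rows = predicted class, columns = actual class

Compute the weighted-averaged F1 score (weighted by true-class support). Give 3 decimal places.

Per-class F1 score (2·TP/(2·TP+FP+FN)):
  0: TP=694, FP=73+6+41=120, FN=34+33+36=103 → 1388/1611 = 0.8616
  1: TP=234, FP=34+17+38=89, FN=73+71+76=220 → 468/777 = 0.6023
  2: TP=545, FP=33+71+28=132, FN=6+17+8=31 → 1090/1253 = 0.8699
  3: TP=258, FP=36+76+8=120, FN=41+38+28=107 → 516/743 = 0.6945
Weighted-F1 score = Σ (supportᵢ/N)·F1 scoreᵢ with N=2192: (797/2192)·0.8616 + (454/2192)·0.6023 + (576/2192)·0.8699 + (365/2192)·0.6945 = 0.782

0.782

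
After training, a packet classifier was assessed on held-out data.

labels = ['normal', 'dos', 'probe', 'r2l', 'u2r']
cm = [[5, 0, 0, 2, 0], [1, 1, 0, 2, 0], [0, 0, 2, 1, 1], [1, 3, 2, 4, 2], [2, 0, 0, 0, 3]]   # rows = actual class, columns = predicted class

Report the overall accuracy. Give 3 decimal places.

Accuracy = trace / total = (5+1+2+4+3=15) / 32 = 15/32 = 0.469

0.469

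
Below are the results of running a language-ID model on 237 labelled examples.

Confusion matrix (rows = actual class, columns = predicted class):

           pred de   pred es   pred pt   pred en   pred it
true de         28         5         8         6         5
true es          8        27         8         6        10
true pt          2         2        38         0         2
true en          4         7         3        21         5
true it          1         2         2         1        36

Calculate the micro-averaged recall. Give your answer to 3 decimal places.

Micro-averaging pools counts across classes: ΣTP=150, ΣFP=87, ΣFN=87.
Micro-recall = TP/(TP+FN) on pooled counts = 0.633 (equals overall accuracy in single-label multiclass).

0.633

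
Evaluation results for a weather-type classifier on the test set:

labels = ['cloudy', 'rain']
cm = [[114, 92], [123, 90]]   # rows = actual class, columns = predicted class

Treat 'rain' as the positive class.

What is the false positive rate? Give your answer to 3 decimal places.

0.447

FPR = FP/(FP+TN) = 92/(92+114) = 0.447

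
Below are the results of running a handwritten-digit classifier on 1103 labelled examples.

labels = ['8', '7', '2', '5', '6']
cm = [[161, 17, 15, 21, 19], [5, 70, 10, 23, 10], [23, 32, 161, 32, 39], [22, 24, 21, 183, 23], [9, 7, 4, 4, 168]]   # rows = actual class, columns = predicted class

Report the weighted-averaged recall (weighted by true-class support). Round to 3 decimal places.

0.674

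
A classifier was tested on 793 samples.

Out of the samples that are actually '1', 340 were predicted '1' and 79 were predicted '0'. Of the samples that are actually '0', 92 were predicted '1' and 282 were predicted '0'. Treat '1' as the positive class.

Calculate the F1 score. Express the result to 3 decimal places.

0.799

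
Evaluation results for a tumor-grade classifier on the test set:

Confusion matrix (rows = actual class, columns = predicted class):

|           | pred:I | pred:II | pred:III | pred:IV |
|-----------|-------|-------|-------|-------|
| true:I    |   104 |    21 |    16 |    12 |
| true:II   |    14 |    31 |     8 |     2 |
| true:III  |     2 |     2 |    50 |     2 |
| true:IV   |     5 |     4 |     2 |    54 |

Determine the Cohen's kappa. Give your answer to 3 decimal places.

0.616

Observed agreement pₒ = trace/N = 239/329 = 0.7264
Expected agreement pₑ = Σ (rowᵢ·colᵢ)/N² = (153·125 + 55·58 + 56·76 + 65·70)/329² = 0.2875
κ = (pₒ − pₑ)/(1 − pₑ) = (0.7264 − 0.2875)/(1 − 0.2875) = 0.616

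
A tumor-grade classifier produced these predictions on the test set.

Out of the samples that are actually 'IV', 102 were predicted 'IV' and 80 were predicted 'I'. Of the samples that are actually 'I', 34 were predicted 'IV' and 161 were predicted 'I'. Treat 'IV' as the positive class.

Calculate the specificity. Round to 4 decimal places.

Specificity = TN/(TN+FP) = 161/(161+34) = 0.8256

0.8256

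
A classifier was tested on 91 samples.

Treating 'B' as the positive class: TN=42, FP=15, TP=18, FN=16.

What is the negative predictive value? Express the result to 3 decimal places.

NPV = TN/(TN+FN) = 42/(42+16) = 0.724

0.724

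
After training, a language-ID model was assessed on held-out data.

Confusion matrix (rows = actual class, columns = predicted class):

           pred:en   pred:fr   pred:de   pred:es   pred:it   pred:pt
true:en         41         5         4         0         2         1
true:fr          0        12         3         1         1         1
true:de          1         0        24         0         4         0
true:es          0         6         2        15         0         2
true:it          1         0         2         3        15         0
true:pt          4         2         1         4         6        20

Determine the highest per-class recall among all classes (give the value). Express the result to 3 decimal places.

Per-class recall (TP/(TP+FN)):
  en: TP=41, FN=5+4+0+2+1=12 → 41/53 = 0.7736
  fr: TP=12, FN=0+3+1+1+1=6 → 12/18 = 0.6667
  de: TP=24, FN=1+0+0+4+0=5 → 24/29 = 0.8276
  es: TP=15, FN=0+6+2+0+2=10 → 15/25 = 0.6000
  it: TP=15, FN=1+0+2+3+0=6 → 15/21 = 0.7143
  pt: TP=20, FN=4+2+1+4+6=17 → 20/37 = 0.5405
Highest is class 'de' with recall = 0.828.

0.828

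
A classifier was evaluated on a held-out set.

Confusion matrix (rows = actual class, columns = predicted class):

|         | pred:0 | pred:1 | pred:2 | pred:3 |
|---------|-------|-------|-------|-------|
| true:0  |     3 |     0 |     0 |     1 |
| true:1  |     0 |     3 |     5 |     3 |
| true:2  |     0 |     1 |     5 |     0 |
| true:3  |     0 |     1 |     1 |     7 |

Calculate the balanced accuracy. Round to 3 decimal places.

Balanced accuracy = mean of per-class recall.
  0: recall = 3/4 = 0.7500
  1: recall = 3/11 = 0.2727
  2: recall = 5/6 = 0.8333
  3: recall = 7/9 = 0.7778
Mean = (0.7500 + 0.2727 + 0.8333 + 0.7778) / 4 = 0.658

0.658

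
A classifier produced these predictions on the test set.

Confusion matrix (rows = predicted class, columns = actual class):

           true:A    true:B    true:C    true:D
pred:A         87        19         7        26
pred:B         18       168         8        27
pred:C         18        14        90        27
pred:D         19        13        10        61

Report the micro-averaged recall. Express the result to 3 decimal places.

Micro-averaging pools counts across classes: ΣTP=406, ΣFP=206, ΣFN=206.
Micro-recall = TP/(TP+FN) on pooled counts = 0.663 (equals overall accuracy in single-label multiclass).

0.663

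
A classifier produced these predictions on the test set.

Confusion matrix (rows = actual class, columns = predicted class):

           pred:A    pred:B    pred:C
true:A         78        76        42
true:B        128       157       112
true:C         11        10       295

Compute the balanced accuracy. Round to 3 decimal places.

0.576

Balanced accuracy = mean of per-class recall.
  A: recall = 78/196 = 0.3980
  B: recall = 157/397 = 0.3955
  C: recall = 295/316 = 0.9335
Mean = (0.3980 + 0.3955 + 0.9335) / 3 = 0.576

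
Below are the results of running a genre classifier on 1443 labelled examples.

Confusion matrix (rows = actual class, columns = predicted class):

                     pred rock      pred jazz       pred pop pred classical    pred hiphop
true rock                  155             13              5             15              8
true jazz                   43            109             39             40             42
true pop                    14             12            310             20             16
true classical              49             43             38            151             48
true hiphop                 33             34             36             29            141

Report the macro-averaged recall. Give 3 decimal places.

0.600

Per-class recall (TP/(TP+FN)):
  rock: TP=155, FN=13+5+15+8=41 → 155/196 = 0.7908
  jazz: TP=109, FN=43+39+40+42=164 → 109/273 = 0.3993
  pop: TP=310, FN=14+12+20+16=62 → 310/372 = 0.8333
  classical: TP=151, FN=49+43+38+48=178 → 151/329 = 0.4590
  hiphop: TP=141, FN=33+34+36+29=132 → 141/273 = 0.5165
Macro-recall = mean = (0.7908 + 0.3993 + 0.8333 + 0.4590 + 0.5165) / 5 = 0.600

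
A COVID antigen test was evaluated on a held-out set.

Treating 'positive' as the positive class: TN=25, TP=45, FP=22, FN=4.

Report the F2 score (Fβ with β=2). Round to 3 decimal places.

0.856

Fβ = (1+β²)·TP / ((1+β²)·TP + β²·FN + FP), with β²=4
= 5·45 / (5·45 + 4·4 + 22) = 0.856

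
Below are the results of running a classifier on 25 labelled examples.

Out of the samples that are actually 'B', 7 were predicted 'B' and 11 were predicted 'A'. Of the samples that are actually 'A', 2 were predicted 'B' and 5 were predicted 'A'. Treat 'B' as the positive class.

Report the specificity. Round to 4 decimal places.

Specificity = TN/(TN+FP) = 5/(5+2) = 0.7143

0.7143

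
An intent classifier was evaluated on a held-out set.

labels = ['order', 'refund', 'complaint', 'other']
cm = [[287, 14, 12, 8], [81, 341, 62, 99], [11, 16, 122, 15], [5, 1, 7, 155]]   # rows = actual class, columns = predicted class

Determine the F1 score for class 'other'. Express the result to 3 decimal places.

F1 score = 2·TP/(2·TP+FP+FN).
other: TP=155, FP=8+99+15=122, FN=5+1+7=13 → 310/445 = 0.6966

0.697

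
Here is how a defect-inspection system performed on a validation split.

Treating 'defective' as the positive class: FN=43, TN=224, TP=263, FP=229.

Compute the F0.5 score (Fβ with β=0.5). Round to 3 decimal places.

0.578

Fβ = (1+β²)·TP / ((1+β²)·TP + β²·FN + FP), with β²=1/4
= 1.25·263 / (1.25·263 + 0.25·43 + 229) = 0.578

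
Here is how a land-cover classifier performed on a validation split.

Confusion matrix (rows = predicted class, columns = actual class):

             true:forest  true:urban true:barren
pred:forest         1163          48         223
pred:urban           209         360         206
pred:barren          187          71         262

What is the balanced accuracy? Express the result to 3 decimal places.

0.626

Balanced accuracy = mean of per-class recall.
  forest: recall = 1163/1559 = 0.7460
  urban: recall = 360/479 = 0.7516
  barren: recall = 262/691 = 0.3792
Mean = (0.7460 + 0.7516 + 0.3792) / 3 = 0.626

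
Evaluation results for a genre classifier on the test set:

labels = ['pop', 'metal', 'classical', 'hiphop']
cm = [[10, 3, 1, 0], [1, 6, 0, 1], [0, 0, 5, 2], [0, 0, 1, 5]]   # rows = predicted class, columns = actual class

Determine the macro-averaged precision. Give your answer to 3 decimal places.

0.753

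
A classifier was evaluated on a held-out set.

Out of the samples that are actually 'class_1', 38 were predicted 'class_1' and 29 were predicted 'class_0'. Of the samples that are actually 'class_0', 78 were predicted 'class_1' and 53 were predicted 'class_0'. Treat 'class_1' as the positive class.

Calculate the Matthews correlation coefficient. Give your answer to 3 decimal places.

-0.027

MCC = (TP·TN − FP·FN) / √((TP+FP)(TP+FN)(TN+FP)(TN+FN))
Numerator = 38·53 − 78·29 = -248
Denominator = √(116·67·131·82) = √83486824 = 9137.1125
MCC = -248 / 9137.1125 = -0.027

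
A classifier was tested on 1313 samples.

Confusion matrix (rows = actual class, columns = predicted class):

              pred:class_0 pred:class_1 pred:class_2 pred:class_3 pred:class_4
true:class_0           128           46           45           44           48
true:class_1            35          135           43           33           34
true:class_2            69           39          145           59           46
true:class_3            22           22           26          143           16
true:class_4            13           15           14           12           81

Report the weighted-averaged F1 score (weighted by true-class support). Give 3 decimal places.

0.480

Per-class F1 score (2·TP/(2·TP+FP+FN)):
  class_0: TP=128, FP=35+69+22+13=139, FN=46+45+44+48=183 → 256/578 = 0.4429
  class_1: TP=135, FP=46+39+22+15=122, FN=35+43+33+34=145 → 270/537 = 0.5028
  class_2: TP=145, FP=45+43+26+14=128, FN=69+39+59+46=213 → 290/631 = 0.4596
  class_3: TP=143, FP=44+33+59+12=148, FN=22+22+26+16=86 → 286/520 = 0.5500
  class_4: TP=81, FP=48+34+46+16=144, FN=13+15+14+12=54 → 162/360 = 0.4500
Weighted-F1 score = Σ (supportᵢ/N)·F1 scoreᵢ with N=1313: (311/1313)·0.4429 + (280/1313)·0.5028 + (358/1313)·0.4596 + (229/1313)·0.5500 + (135/1313)·0.4500 = 0.480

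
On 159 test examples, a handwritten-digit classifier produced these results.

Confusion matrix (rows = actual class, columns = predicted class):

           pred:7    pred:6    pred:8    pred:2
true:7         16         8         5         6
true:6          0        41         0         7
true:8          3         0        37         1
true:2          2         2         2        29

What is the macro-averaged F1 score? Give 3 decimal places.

0.753

Per-class F1 score (2·TP/(2·TP+FP+FN)):
  7: TP=16, FP=0+3+2=5, FN=8+5+6=19 → 32/56 = 0.5714
  6: TP=41, FP=8+0+2=10, FN=0+0+7=7 → 82/99 = 0.8283
  8: TP=37, FP=5+0+2=7, FN=3+0+1=4 → 74/85 = 0.8706
  2: TP=29, FP=6+7+1=14, FN=2+2+2=6 → 58/78 = 0.7436
Macro-F1 score = mean = (0.5714 + 0.8283 + 0.8706 + 0.7436) / 4 = 0.753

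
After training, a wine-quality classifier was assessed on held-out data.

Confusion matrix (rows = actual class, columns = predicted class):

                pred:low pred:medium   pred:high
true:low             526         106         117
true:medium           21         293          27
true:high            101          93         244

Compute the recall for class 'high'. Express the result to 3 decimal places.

Take TP from the diagonal, FP from the rest of the 'high' prediction marginal, FN from the rest of the 'high' actual marginal.
recall = TP/(TP+FN).
high: TP=244, FN=101+93=194 → 244/438 = 0.5571

0.557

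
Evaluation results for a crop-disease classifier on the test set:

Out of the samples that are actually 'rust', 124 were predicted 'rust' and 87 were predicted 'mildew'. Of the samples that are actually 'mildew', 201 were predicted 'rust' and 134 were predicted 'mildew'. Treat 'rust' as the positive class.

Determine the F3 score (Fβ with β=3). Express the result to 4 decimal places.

Fβ = (1+β²)·TP / ((1+β²)·TP + β²·FN + FP), with β²=9
= 10·124 / (10·124 + 9·87 + 201) = 0.5576

0.5576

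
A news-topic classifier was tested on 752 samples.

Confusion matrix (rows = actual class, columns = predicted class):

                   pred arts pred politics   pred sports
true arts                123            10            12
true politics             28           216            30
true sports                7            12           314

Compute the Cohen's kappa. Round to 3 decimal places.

0.793

Observed agreement pₒ = trace/N = 653/752 = 0.8684
Expected agreement pₑ = Σ (rowᵢ·colᵢ)/N² = (145·158 + 274·238 + 333·356)/752² = 0.3655
κ = (pₒ − pₑ)/(1 − pₑ) = (0.8684 − 0.3655)/(1 − 0.3655) = 0.793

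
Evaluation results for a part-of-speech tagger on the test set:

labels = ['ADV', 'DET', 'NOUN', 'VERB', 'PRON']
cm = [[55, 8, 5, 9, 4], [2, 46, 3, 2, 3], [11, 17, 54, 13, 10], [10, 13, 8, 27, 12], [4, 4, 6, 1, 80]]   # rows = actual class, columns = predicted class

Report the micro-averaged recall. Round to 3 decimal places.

0.644

Micro-averaging pools counts across classes: ΣTP=262, ΣFP=145, ΣFN=145.
Micro-recall = TP/(TP+FN) on pooled counts = 0.644 (equals overall accuracy in single-label multiclass).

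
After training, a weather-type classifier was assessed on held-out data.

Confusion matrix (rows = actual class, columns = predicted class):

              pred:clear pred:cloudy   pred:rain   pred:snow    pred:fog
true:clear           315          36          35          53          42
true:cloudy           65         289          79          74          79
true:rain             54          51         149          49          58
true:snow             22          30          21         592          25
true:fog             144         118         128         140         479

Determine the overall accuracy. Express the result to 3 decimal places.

0.583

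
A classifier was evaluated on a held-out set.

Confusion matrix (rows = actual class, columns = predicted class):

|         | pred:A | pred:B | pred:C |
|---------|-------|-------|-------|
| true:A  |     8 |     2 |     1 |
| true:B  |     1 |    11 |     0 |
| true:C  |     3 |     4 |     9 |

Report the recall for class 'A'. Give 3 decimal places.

0.727

One-vs-rest for 'A': TP = diagonal; FP = other classes predicted 'A'; FN = 'A' predicted as other.
recall = TP/(TP+FN).
A: TP=8, FN=2+1=3 → 8/11 = 0.7273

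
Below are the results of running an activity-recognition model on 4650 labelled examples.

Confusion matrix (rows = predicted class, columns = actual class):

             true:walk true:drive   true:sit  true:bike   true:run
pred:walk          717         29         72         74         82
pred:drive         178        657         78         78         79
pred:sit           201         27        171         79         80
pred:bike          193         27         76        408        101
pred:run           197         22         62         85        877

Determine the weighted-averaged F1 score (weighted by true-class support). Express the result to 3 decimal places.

Per-class F1 score (2·TP/(2·TP+FP+FN)):
  walk: TP=717, FP=29+72+74+82=257, FN=178+201+193+197=769 → 1434/2460 = 0.5829
  drive: TP=657, FP=178+78+78+79=413, FN=29+27+27+22=105 → 1314/1832 = 0.7172
  sit: TP=171, FP=201+27+79+80=387, FN=72+78+76+62=288 → 342/1017 = 0.3363
  bike: TP=408, FP=193+27+76+101=397, FN=74+78+79+85=316 → 816/1529 = 0.5337
  run: TP=877, FP=197+22+62+85=366, FN=82+79+80+101=342 → 1754/2462 = 0.7124
Weighted-F1 score = Σ (supportᵢ/N)·F1 scoreᵢ with N=4650: (1486/4650)·0.5829 + (762/4650)·0.7172 + (459/4650)·0.3363 + (724/4650)·0.5337 + (1219/4650)·0.7124 = 0.607

0.607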